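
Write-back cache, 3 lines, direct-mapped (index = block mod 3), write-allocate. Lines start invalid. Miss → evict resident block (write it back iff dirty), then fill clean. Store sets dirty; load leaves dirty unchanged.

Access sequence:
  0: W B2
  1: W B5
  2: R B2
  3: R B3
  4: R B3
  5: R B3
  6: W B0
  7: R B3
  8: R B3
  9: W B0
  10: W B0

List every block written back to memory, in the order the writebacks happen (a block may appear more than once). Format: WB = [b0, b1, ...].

0: W B2 → L2 miss [D]
1: W B5 → L2 miss wb→B2 [D]
2: R B2 → L2 miss wb→B5 [-]
3: R B3 → L0 miss [-]
4: R B3 → L0 hit [-]
5: R B3 → L0 hit [-]
6: W B0 → L0 miss [D]
7: R B3 → L0 miss wb→B0 [-]
8: R B3 → L0 hit [-]
9: W B0 → L0 miss [D]
10: W B0 → L0 hit [D]

WB = [2, 5, 0]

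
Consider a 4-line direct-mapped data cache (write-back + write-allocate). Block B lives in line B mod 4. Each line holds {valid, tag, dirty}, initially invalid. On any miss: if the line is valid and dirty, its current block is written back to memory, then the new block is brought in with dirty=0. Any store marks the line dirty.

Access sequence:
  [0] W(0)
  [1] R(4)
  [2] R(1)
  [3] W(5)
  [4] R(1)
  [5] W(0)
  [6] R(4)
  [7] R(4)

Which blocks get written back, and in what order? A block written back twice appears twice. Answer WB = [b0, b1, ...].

  0 | W B0 → L0 miss [D]
  1 | R B4 → L0 miss wb→B0 [-]
  2 | R B1 → L1 miss [-]
  3 | W B5 → L1 miss [D]
  4 | R B1 → L1 miss wb→B5 [-]
  5 | W B0 → L0 miss [D]
  6 | R B4 → L0 miss wb→B0 [-]
  7 | R B4 → L0 hit [-]

WB = [0, 5, 0]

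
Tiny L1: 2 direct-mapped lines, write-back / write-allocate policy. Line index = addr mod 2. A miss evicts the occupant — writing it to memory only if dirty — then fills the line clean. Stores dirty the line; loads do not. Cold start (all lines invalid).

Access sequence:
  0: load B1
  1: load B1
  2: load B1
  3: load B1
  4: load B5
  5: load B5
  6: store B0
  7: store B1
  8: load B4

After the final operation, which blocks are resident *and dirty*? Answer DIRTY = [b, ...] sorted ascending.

DIRTY = [1]

0: R B1 → L1 miss [-]
1: R B1 → L1 hit [-]
2: R B1 → L1 hit [-]
3: R B1 → L1 hit [-]
4: R B5 → L1 miss [-]
5: R B5 → L1 hit [-]
6: W B0 → L0 miss [D]
7: W B1 → L1 miss [D]
8: R B4 → L0 miss wb→B0 [-]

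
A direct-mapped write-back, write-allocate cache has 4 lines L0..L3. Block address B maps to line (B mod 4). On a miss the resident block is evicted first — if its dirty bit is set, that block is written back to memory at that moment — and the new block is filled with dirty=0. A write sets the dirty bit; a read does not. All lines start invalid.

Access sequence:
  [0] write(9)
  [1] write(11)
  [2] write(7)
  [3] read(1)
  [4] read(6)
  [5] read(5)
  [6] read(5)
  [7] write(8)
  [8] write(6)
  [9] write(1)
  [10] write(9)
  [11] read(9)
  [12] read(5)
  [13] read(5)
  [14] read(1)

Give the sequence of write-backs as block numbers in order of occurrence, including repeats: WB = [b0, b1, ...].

  0 | W B9 → L1 miss [D]
  1 | W B11 → L3 miss [D]
  2 | W B7 → L3 miss wb→B11 [D]
  3 | R B1 → L1 miss wb→B9 [-]
  4 | R B6 → L2 miss [-]
  5 | R B5 → L1 miss [-]
  6 | R B5 → L1 hit [-]
  7 | W B8 → L0 miss [D]
  8 | W B6 → L2 hit [D]
  9 | W B1 → L1 miss [D]
  10 | W B9 → L1 miss wb→B1 [D]
  11 | R B9 → L1 hit [D]
  12 | R B5 → L1 miss wb→B9 [-]
  13 | R B5 → L1 hit [-]
  14 | R B1 → L1 miss [-]

WB = [11, 9, 1, 9]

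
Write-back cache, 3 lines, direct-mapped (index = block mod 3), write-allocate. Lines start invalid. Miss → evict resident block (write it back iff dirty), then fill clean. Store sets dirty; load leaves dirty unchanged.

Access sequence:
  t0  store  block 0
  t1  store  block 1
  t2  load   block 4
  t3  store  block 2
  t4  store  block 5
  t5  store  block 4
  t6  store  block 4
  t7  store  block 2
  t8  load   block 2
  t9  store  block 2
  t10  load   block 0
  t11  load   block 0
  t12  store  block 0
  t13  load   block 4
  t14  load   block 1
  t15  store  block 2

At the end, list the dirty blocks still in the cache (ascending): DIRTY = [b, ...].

DIRTY = [0, 2]

0: W B0 -> L0 miss  d=D]
1: W B1 -> L1 miss  d=D]
2: R B4 -> L1 miss wb->B1  d=-]
3: W B2 -> L2 miss  d=D]
4: W B5 -> L2 miss wb->B2  d=D]
5: W B4 -> L1 hit  d=D]
6: W B4 -> L1 hit  d=D]
7: W B2 -> L2 miss wb->B5  d=D]
8: R B2 -> L2 hit  d=D]
9: W B2 -> L2 hit  d=D]
10: R B0 -> L0 hit  d=D]
11: R B0 -> L0 hit  d=D]
12: W B0 -> L0 hit  d=D]
13: R B4 -> L1 hit  d=D]
14: R B1 -> L1 miss wb->B4  d=-]
15: W B2 -> L2 hit  d=D]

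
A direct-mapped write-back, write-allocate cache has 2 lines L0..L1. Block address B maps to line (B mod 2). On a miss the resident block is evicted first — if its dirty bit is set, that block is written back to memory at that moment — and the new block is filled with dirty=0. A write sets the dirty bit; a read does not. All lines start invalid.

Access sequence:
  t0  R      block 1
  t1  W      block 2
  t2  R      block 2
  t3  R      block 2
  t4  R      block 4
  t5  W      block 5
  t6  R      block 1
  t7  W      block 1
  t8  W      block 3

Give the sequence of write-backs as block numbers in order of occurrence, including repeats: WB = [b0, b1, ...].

  0 | R B1 → L1 miss [-]
  1 | W B2 → L0 miss [D]
  2 | R B2 → L0 hit [D]
  3 | R B2 → L0 hit [D]
  4 | R B4 → L0 miss wb→B2 [-]
  5 | W B5 → L1 miss [D]
  6 | R B1 → L1 miss wb→B5 [-]
  7 | W B1 → L1 hit [D]
  8 | W B3 → L1 miss wb→B1 [D]

WB = [2, 5, 1]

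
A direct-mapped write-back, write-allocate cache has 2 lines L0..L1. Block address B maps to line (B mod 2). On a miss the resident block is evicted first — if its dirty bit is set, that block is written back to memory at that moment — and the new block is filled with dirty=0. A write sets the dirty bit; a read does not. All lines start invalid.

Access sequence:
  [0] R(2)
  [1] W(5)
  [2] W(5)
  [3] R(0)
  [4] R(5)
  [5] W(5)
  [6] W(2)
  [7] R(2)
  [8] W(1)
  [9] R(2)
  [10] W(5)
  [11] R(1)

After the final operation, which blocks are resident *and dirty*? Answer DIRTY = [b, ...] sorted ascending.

  0 | R B2 → L0 miss [-]
  1 | W B5 → L1 miss [D]
  2 | W B5 → L1 hit [D]
  3 | R B0 → L0 miss [-]
  4 | R B5 → L1 hit [D]
  5 | W B5 → L1 hit [D]
  6 | W B2 → L0 miss [D]
  7 | R B2 → L0 hit [D]
  8 | W B1 → L1 miss wb→B5 [D]
  9 | R B2 → L0 hit [D]
  10 | W B5 → L1 miss wb→B1 [D]
  11 | R B1 → L1 miss wb→B5 [-]

DIRTY = [2]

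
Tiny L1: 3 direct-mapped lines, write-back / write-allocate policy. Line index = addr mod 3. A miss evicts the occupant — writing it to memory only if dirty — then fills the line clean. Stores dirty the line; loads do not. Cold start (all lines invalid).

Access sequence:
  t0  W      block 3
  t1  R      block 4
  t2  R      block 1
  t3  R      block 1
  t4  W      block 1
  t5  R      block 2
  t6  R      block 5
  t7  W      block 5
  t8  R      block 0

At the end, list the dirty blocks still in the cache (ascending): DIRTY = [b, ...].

DIRTY = [1, 5]

0: W B3 → L0 miss [D]
1: R B4 → L1 miss [-]
2: R B1 → L1 miss [-]
3: R B1 → L1 hit [-]
4: W B1 → L1 hit [D]
5: R B2 → L2 miss [-]
6: R B5 → L2 miss [-]
7: W B5 → L2 hit [D]
8: R B0 → L0 miss wb→B3 [-]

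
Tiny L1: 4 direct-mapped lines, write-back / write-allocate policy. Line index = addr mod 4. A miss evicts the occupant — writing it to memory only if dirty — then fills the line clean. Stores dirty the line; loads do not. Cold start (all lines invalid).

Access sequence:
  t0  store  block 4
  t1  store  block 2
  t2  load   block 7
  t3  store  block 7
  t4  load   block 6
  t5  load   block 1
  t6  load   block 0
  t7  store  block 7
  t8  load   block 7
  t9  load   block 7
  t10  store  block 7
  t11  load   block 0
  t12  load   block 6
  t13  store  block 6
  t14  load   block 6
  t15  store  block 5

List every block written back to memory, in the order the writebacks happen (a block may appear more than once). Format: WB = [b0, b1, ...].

  0 | W B4 → L0 miss [D]
  1 | W B2 → L2 miss [D]
  2 | R B7 → L3 miss [-]
  3 | W B7 → L3 hit [D]
  4 | R B6 → L2 miss wb→B2 [-]
  5 | R B1 → L1 miss [-]
  6 | R B0 → L0 miss wb→B4 [-]
  7 | W B7 → L3 hit [D]
  8 | R B7 → L3 hit [D]
  9 | R B7 → L3 hit [D]
  10 | W B7 → L3 hit [D]
  11 | R B0 → L0 hit [-]
  12 | R B6 → L2 hit [-]
  13 | W B6 → L2 hit [D]
  14 | R B6 → L2 hit [D]
  15 | W B5 → L1 miss [D]

WB = [2, 4]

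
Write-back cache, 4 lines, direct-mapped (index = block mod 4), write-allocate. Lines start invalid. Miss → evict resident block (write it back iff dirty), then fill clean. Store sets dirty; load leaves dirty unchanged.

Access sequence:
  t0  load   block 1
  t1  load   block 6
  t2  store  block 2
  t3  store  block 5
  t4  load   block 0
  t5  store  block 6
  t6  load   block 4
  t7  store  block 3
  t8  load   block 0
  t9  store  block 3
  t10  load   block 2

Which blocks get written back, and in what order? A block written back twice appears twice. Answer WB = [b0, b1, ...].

WB = [2, 6]

  0 | R B1 → L1 miss [-]
  1 | R B6 → L2 miss [-]
  2 | W B2 → L2 miss [D]
  3 | W B5 → L1 miss [D]
  4 | R B0 → L0 miss [-]
  5 | W B6 → L2 miss wb→B2 [D]
  6 | R B4 → L0 miss [-]
  7 | W B3 → L3 miss [D]
  8 | R B0 → L0 miss [-]
  9 | W B3 → L3 hit [D]
  10 | R B2 → L2 miss wb→B6 [-]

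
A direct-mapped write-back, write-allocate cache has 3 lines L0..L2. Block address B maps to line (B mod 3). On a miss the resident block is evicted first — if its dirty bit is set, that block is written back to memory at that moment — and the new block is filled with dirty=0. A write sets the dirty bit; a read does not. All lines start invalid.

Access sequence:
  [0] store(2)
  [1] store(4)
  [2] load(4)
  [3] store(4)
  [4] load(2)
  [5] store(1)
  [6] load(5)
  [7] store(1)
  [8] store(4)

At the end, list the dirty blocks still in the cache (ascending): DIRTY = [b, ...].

DIRTY = [4]

  0 | W B2 → L2 miss [D]
  1 | W B4 → L1 miss [D]
  2 | R B4 → L1 hit [D]
  3 | W B4 → L1 hit [D]
  4 | R B2 → L2 hit [D]
  5 | W B1 → L1 miss wb→B4 [D]
  6 | R B5 → L2 miss wb→B2 [-]
  7 | W B1 → L1 hit [D]
  8 | W B4 → L1 miss wb→B1 [D]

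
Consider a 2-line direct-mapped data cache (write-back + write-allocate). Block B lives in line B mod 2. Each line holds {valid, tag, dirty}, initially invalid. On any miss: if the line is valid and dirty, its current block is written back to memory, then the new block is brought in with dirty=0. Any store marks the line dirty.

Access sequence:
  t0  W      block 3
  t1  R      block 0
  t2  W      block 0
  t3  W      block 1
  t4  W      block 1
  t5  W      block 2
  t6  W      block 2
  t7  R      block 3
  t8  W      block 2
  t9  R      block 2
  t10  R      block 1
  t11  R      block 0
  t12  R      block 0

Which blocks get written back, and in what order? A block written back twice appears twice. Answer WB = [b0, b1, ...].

  0 | W B3 → L1 miss [D]
  1 | R B0 → L0 miss [-]
  2 | W B0 → L0 hit [D]
  3 | W B1 → L1 miss wb→B3 [D]
  4 | W B1 → L1 hit [D]
  5 | W B2 → L0 miss wb→B0 [D]
  6 | W B2 → L0 hit [D]
  7 | R B3 → L1 miss wb→B1 [-]
  8 | W B2 → L0 hit [D]
  9 | R B2 → L0 hit [D]
  10 | R B1 → L1 miss [-]
  11 | R B0 → L0 miss wb→B2 [-]
  12 | R B0 → L0 hit [-]

WB = [3, 0, 1, 2]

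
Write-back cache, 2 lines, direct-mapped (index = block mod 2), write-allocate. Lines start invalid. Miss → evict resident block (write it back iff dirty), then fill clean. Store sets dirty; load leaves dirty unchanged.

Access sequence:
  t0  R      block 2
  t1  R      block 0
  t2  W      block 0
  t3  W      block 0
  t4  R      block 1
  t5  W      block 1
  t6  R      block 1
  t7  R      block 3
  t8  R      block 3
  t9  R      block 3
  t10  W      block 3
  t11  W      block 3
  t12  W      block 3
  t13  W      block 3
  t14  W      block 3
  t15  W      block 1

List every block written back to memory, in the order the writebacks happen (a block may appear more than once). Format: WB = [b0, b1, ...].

0: R B2 -> L0 miss  d=-]
1: R B0 -> L0 miss  d=-]
2: W B0 -> L0 hit  d=D]
3: W B0 -> L0 hit  d=D]
4: R B1 -> L1 miss  d=-]
5: W B1 -> L1 hit  d=D]
6: R B1 -> L1 hit  d=D]
7: R B3 -> L1 miss wb->B1  d=-]
8: R B3 -> L1 hit  d=-]
9: R B3 -> L1 hit  d=-]
10: W B3 -> L1 hit  d=D]
11: W B3 -> L1 hit  d=D]
12: W B3 -> L1 hit  d=D]
13: W B3 -> L1 hit  d=D]
14: W B3 -> L1 hit  d=D]
15: W B1 -> L1 miss wb->B3  d=D]

WB = [1, 3]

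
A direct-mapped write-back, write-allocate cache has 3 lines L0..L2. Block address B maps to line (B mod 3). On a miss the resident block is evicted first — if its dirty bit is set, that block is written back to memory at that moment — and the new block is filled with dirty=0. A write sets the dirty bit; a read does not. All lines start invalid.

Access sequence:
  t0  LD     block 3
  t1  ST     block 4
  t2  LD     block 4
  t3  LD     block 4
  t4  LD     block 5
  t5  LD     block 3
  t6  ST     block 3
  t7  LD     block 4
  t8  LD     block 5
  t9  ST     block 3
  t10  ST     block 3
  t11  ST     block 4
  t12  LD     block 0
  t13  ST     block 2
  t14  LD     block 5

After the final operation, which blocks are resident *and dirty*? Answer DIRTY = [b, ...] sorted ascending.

DIRTY = [4]

  0 | R B3 → L0 miss [-]
  1 | W B4 → L1 miss [D]
  2 | R B4 → L1 hit [D]
  3 | R B4 → L1 hit [D]
  4 | R B5 → L2 miss [-]
  5 | R B3 → L0 hit [-]
  6 | W B3 → L0 hit [D]
  7 | R B4 → L1 hit [D]
  8 | R B5 → L2 hit [-]
  9 | W B3 → L0 hit [D]
  10 | W B3 → L0 hit [D]
  11 | W B4 → L1 hit [D]
  12 | R B0 → L0 miss wb→B3 [-]
  13 | W B2 → L2 miss [D]
  14 | R B5 → L2 miss wb→B2 [-]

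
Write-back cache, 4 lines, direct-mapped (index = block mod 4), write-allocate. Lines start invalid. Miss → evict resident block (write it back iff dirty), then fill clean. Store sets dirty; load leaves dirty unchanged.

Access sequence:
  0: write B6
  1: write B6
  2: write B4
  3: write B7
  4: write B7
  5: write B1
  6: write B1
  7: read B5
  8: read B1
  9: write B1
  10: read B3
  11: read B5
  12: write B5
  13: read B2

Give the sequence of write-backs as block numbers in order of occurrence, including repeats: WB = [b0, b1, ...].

  0 | W B6 → L2 miss [D]
  1 | W B6 → L2 hit [D]
  2 | W B4 → L0 miss [D]
  3 | W B7 → L3 miss [D]
  4 | W B7 → L3 hit [D]
  5 | W B1 → L1 miss [D]
  6 | W B1 → L1 hit [D]
  7 | R B5 → L1 miss wb→B1 [-]
  8 | R B1 → L1 miss [-]
  9 | W B1 → L1 hit [D]
  10 | R B3 → L3 miss wb→B7 [-]
  11 | R B5 → L1 miss wb→B1 [-]
  12 | W B5 → L1 hit [D]
  13 | R B2 → L2 miss wb→B6 [-]

WB = [1, 7, 1, 6]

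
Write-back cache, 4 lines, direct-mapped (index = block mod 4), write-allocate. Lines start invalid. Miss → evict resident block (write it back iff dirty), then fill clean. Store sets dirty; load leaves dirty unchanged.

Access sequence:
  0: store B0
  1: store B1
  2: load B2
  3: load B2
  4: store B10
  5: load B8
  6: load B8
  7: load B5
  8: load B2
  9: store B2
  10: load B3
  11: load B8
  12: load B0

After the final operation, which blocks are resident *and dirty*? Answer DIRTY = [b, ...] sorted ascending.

0: W B0 → L0 miss [D]
1: W B1 → L1 miss [D]
2: R B2 → L2 miss [-]
3: R B2 → L2 hit [-]
4: W B10 → L2 miss [D]
5: R B8 → L0 miss wb→B0 [-]
6: R B8 → L0 hit [-]
7: R B5 → L1 miss wb→B1 [-]
8: R B2 → L2 miss wb→B10 [-]
9: W B2 → L2 hit [D]
10: R B3 → L3 miss [-]
11: R B8 → L0 hit [-]
12: R B0 → L0 miss [-]

DIRTY = [2]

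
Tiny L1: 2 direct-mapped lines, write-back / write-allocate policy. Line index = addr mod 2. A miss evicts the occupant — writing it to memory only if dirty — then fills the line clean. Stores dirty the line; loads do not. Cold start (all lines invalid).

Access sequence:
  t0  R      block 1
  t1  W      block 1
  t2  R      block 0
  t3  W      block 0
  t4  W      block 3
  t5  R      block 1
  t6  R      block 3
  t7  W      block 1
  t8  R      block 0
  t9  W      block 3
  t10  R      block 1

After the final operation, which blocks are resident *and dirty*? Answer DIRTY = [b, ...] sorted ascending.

  0 | R B1 → L1 miss [-]
  1 | W B1 → L1 hit [D]
  2 | R B0 → L0 miss [-]
  3 | W B0 → L0 hit [D]
  4 | W B3 → L1 miss wb→B1 [D]
  5 | R B1 → L1 miss wb→B3 [-]
  6 | R B3 → L1 miss [-]
  7 | W B1 → L1 miss [D]
  8 | R B0 → L0 hit [D]
  9 | W B3 → L1 miss wb→B1 [D]
  10 | R B1 → L1 miss wb→B3 [-]

DIRTY = [0]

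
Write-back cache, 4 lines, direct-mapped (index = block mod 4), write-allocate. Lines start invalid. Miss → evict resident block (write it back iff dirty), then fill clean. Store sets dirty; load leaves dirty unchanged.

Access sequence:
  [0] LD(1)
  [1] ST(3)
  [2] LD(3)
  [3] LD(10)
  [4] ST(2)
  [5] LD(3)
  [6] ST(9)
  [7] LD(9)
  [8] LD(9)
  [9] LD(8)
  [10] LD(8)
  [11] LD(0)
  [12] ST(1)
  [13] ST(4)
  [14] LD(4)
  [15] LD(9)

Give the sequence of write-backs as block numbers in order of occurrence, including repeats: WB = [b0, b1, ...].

0: R B1 -> L1 miss  d=-]
1: W B3 -> L3 miss  d=D]
2: R B3 -> L3 hit  d=D]
3: R B10 -> L2 miss  d=-]
4: W B2 -> L2 miss  d=D]
5: R B3 -> L3 hit  d=D]
6: W B9 -> L1 miss  d=D]
7: R B9 -> L1 hit  d=D]
8: R B9 -> L1 hit  d=D]
9: R B8 -> L0 miss  d=-]
10: R B8 -> L0 hit  d=-]
11: R B0 -> L0 miss  d=-]
12: W B1 -> L1 miss wb->B9  d=D]
13: W B4 -> L0 miss  d=D]
14: R B4 -> L0 hit  d=D]
15: R B9 -> L1 miss wb->B1  d=-]

WB = [9, 1]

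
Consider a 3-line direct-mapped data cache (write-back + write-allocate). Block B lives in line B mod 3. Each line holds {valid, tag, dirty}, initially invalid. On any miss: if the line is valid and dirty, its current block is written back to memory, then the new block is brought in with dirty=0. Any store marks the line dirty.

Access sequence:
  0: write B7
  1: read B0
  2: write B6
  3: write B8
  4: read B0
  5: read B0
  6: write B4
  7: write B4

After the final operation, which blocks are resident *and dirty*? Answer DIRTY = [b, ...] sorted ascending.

  0 | W B7 → L1 miss [D]
  1 | R B0 → L0 miss [-]
  2 | W B6 → L0 miss [D]
  3 | W B8 → L2 miss [D]
  4 | R B0 → L0 miss wb→B6 [-]
  5 | R B0 → L0 hit [-]
  6 | W B4 → L1 miss wb→B7 [D]
  7 | W B4 → L1 hit [D]

DIRTY = [4, 8]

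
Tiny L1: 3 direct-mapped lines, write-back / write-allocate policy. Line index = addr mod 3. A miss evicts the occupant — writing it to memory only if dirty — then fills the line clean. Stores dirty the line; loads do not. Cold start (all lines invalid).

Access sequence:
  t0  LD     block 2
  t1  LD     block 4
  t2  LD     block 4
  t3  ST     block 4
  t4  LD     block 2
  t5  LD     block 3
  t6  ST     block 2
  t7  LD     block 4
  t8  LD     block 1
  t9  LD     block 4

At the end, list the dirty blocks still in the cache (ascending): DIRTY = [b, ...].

DIRTY = [2]

0: R B2 → L2 miss [-]
1: R B4 → L1 miss [-]
2: R B4 → L1 hit [-]
3: W B4 → L1 hit [D]
4: R B2 → L2 hit [-]
5: R B3 → L0 miss [-]
6: W B2 → L2 hit [D]
7: R B4 → L1 hit [D]
8: R B1 → L1 miss wb→B4 [-]
9: R B4 → L1 miss [-]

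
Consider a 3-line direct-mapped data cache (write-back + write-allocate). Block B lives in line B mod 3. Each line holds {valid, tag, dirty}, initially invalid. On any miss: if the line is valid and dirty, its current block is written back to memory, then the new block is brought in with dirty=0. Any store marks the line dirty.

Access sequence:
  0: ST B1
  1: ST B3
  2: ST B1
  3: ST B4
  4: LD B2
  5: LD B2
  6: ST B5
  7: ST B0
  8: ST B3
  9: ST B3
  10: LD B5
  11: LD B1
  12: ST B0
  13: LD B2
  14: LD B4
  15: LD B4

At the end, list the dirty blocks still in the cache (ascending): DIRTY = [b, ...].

DIRTY = [0]

  0 | W B1 → L1 miss [D]
  1 | W B3 → L0 miss [D]
  2 | W B1 → L1 hit [D]
  3 | W B4 → L1 miss wb→B1 [D]
  4 | R B2 → L2 miss [-]
  5 | R B2 → L2 hit [-]
  6 | W B5 → L2 miss [D]
  7 | W B0 → L0 miss wb→B3 [D]
  8 | W B3 → L0 miss wb→B0 [D]
  9 | W B3 → L0 hit [D]
  10 | R B5 → L2 hit [D]
  11 | R B1 → L1 miss wb→B4 [-]
  12 | W B0 → L0 miss wb→B3 [D]
  13 | R B2 → L2 miss wb→B5 [-]
  14 | R B4 → L1 miss [-]
  15 | R B4 → L1 hit [-]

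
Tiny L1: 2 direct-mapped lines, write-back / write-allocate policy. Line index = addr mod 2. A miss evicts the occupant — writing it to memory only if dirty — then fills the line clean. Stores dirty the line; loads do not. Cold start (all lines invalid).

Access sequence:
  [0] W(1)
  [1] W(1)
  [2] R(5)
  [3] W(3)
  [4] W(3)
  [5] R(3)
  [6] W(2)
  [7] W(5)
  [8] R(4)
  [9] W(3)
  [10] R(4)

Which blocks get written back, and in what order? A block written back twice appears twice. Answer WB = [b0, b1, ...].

WB = [1, 3, 2, 5]

0: W B1 -> L1 miss  d=D]
1: W B1 -> L1 hit  d=D]
2: R B5 -> L1 miss wb->B1  d=-]
3: W B3 -> L1 miss  d=D]
4: W B3 -> L1 hit  d=D]
5: R B3 -> L1 hit  d=D]
6: W B2 -> L0 miss  d=D]
7: W B5 -> L1 miss wb->B3  d=D]
8: R B4 -> L0 miss wb->B2  d=-]
9: W B3 -> L1 miss wb->B5  d=D]
10: R B4 -> L0 hit  d=-]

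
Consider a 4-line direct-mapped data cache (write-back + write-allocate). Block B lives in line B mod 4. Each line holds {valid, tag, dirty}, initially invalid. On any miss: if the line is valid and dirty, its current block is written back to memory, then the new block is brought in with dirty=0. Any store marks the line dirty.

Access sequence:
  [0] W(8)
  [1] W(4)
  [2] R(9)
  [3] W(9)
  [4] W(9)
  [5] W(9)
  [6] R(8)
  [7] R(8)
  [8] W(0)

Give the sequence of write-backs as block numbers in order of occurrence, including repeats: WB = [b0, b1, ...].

WB = [8, 4]

0: W B8 → L0 miss [D]
1: W B4 → L0 miss wb→B8 [D]
2: R B9 → L1 miss [-]
3: W B9 → L1 hit [D]
4: W B9 → L1 hit [D]
5: W B9 → L1 hit [D]
6: R B8 → L0 miss wb→B4 [-]
7: R B8 → L0 hit [-]
8: W B0 → L0 miss [D]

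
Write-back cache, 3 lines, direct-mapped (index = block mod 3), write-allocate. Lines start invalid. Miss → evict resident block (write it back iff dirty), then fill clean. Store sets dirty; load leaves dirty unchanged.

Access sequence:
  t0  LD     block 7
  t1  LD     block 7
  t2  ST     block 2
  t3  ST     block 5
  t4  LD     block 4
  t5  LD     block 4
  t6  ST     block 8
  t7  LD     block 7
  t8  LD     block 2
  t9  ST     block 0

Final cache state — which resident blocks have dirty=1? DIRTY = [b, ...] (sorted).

0: R B7 -> L1 miss  d=-]
1: R B7 -> L1 hit  d=-]
2: W B2 -> L2 miss  d=D]
3: W B5 -> L2 miss wb->B2  d=D]
4: R B4 -> L1 miss  d=-]
5: R B4 -> L1 hit  d=-]
6: W B8 -> L2 miss wb->B5  d=D]
7: R B7 -> L1 miss  d=-]
8: R B2 -> L2 miss wb->B8  d=-]
9: W B0 -> L0 miss  d=D]

DIRTY = [0]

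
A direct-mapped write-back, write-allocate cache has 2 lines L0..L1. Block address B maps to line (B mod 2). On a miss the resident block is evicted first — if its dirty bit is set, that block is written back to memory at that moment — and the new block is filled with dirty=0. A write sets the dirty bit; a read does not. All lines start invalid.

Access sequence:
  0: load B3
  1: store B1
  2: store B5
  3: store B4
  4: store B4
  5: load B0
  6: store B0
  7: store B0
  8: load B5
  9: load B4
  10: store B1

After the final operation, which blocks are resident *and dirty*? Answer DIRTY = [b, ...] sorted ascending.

0: R B3 -> L1 miss  d=-]
1: W B1 -> L1 miss  d=D]
2: W B5 -> L1 miss wb->B1  d=D]
3: W B4 -> L0 miss  d=D]
4: W B4 -> L0 hit  d=D]
5: R B0 -> L0 miss wb->B4  d=-]
6: W B0 -> L0 hit  d=D]
7: W B0 -> L0 hit  d=D]
8: R B5 -> L1 hit  d=D]
9: R B4 -> L0 miss wb->B0  d=-]
10: W B1 -> L1 miss wb->B5  d=D]

DIRTY = [1]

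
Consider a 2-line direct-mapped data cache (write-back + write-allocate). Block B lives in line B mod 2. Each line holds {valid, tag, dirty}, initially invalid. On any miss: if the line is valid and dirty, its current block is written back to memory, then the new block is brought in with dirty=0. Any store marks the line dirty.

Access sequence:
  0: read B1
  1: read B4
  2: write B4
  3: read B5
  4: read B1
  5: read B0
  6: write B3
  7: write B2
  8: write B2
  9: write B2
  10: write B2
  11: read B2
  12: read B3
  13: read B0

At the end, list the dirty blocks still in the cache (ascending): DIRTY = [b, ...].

DIRTY = [3]

0: R B1 → L1 miss [-]
1: R B4 → L0 miss [-]
2: W B4 → L0 hit [D]
3: R B5 → L1 miss [-]
4: R B1 → L1 miss [-]
5: R B0 → L0 miss wb→B4 [-]
6: W B3 → L1 miss [D]
7: W B2 → L0 miss [D]
8: W B2 → L0 hit [D]
9: W B2 → L0 hit [D]
10: W B2 → L0 hit [D]
11: R B2 → L0 hit [D]
12: R B3 → L1 hit [D]
13: R B0 → L0 miss wb→B2 [-]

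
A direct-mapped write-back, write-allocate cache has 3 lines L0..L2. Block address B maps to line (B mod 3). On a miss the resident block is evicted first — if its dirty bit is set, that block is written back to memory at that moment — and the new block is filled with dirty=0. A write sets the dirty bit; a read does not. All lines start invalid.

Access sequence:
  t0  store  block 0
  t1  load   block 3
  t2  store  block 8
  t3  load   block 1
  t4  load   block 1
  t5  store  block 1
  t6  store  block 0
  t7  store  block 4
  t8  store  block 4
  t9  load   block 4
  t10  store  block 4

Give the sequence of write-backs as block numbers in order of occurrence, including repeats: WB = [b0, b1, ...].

WB = [0, 1]

  0 | W B0 → L0 miss [D]
  1 | R B3 → L0 miss wb→B0 [-]
  2 | W B8 → L2 miss [D]
  3 | R B1 → L1 miss [-]
  4 | R B1 → L1 hit [-]
  5 | W B1 → L1 hit [D]
  6 | W B0 → L0 miss [D]
  7 | W B4 → L1 miss wb→B1 [D]
  8 | W B4 → L1 hit [D]
  9 | R B4 → L1 hit [D]
  10 | W B4 → L1 hit [D]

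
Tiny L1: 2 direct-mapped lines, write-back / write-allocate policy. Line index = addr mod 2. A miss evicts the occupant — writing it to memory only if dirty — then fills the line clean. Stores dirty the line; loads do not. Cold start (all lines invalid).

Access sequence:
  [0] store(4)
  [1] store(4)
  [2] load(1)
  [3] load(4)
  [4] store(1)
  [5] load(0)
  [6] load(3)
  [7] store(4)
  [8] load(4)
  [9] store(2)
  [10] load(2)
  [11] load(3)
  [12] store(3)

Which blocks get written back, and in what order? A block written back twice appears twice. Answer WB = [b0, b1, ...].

WB = [4, 1, 4]

0: W B4 -> L0 miss  d=D]
1: W B4 -> L0 hit  d=D]
2: R B1 -> L1 miss  d=-]
3: R B4 -> L0 hit  d=D]
4: W B1 -> L1 hit  d=D]
5: R B0 -> L0 miss wb->B4  d=-]
6: R B3 -> L1 miss wb->B1  d=-]
7: W B4 -> L0 miss  d=D]
8: R B4 -> L0 hit  d=D]
9: W B2 -> L0 miss wb->B4  d=D]
10: R B2 -> L0 hit  d=D]
11: R B3 -> L1 hit  d=-]
12: W B3 -> L1 hit  d=D]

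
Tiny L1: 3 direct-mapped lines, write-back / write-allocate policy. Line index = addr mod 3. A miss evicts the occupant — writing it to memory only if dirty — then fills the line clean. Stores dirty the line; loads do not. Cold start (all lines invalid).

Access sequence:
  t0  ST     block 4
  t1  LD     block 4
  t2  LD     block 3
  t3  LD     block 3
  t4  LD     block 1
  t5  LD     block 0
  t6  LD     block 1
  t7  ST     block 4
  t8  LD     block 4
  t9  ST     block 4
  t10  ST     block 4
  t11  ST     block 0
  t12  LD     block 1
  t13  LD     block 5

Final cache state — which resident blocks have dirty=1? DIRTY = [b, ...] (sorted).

0: W B4 -> L1 miss  d=D]
1: R B4 -> L1 hit  d=D]
2: R B3 -> L0 miss  d=-]
3: R B3 -> L0 hit  d=-]
4: R B1 -> L1 miss wb->B4  d=-]
5: R B0 -> L0 miss  d=-]
6: R B1 -> L1 hit  d=-]
7: W B4 -> L1 miss  d=D]
8: R B4 -> L1 hit  d=D]
9: W B4 -> L1 hit  d=D]
10: W B4 -> L1 hit  d=D]
11: W B0 -> L0 hit  d=D]
12: R B1 -> L1 miss wb->B4  d=-]
13: R B5 -> L2 miss  d=-]

DIRTY = [0]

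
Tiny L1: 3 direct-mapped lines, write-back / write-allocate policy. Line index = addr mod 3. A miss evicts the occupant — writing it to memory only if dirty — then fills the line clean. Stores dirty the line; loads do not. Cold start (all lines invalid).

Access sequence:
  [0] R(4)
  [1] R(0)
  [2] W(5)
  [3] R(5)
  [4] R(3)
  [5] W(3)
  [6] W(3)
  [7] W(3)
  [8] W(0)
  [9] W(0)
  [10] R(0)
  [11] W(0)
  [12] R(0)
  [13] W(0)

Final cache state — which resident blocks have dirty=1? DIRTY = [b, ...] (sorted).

DIRTY = [0, 5]

0: R B4 -> L1 miss  d=-]
1: R B0 -> L0 miss  d=-]
2: W B5 -> L2 miss  d=D]
3: R B5 -> L2 hit  d=D]
4: R B3 -> L0 miss  d=-]
5: W B3 -> L0 hit  d=D]
6: W B3 -> L0 hit  d=D]
7: W B3 -> L0 hit  d=D]
8: W B0 -> L0 miss wb->B3  d=D]
9: W B0 -> L0 hit  d=D]
10: R B0 -> L0 hit  d=D]
11: W B0 -> L0 hit  d=D]
12: R B0 -> L0 hit  d=D]
13: W B0 -> L0 hit  d=D]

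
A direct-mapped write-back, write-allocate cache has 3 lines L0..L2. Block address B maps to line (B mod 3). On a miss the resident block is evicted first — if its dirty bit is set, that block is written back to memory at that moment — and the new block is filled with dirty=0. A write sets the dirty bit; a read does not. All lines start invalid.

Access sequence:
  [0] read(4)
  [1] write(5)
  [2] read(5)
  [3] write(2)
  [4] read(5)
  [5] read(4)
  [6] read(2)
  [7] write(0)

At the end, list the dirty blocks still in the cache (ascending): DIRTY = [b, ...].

DIRTY = [0]

  0 | R B4 → L1 miss [-]
  1 | W B5 → L2 miss [D]
  2 | R B5 → L2 hit [D]
  3 | W B2 → L2 miss wb→B5 [D]
  4 | R B5 → L2 miss wb→B2 [-]
  5 | R B4 → L1 hit [-]
  6 | R B2 → L2 miss [-]
  7 | W B0 → L0 miss [D]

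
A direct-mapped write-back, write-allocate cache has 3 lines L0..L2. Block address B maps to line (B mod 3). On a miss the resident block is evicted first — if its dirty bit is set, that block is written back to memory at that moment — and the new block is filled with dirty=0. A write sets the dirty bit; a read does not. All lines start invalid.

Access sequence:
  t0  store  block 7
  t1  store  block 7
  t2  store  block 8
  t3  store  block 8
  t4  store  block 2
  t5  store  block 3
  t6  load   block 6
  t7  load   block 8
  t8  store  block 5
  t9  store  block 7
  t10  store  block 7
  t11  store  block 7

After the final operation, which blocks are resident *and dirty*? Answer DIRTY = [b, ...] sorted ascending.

DIRTY = [5, 7]

  0 | W B7 → L1 miss [D]
  1 | W B7 → L1 hit [D]
  2 | W B8 → L2 miss [D]
  3 | W B8 → L2 hit [D]
  4 | W B2 → L2 miss wb→B8 [D]
  5 | W B3 → L0 miss [D]
  6 | R B6 → L0 miss wb→B3 [-]
  7 | R B8 → L2 miss wb→B2 [-]
  8 | W B5 → L2 miss [D]
  9 | W B7 → L1 hit [D]
  10 | W B7 → L1 hit [D]
  11 | W B7 → L1 hit [D]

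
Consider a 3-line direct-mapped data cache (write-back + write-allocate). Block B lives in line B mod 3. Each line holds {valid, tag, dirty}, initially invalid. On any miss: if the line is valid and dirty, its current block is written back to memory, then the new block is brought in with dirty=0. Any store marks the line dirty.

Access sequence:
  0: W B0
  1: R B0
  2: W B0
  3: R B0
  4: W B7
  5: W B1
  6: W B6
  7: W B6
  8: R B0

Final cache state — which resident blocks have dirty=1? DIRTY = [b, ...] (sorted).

DIRTY = [1]

  0 | W B0 → L0 miss [D]
  1 | R B0 → L0 hit [D]
  2 | W B0 → L0 hit [D]
  3 | R B0 → L0 hit [D]
  4 | W B7 → L1 miss [D]
  5 | W B1 → L1 miss wb→B7 [D]
  6 | W B6 → L0 miss wb→B0 [D]
  7 | W B6 → L0 hit [D]
  8 | R B0 → L0 miss wb→B6 [-]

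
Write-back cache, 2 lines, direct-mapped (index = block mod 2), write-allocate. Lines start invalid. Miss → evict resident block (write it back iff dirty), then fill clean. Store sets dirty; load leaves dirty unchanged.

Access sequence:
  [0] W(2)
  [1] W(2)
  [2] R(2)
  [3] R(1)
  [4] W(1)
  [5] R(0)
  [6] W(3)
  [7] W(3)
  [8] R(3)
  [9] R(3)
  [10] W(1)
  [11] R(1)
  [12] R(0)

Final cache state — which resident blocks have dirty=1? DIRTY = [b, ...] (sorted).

DIRTY = [1]

  0 | W B2 → L0 miss [D]
  1 | W B2 → L0 hit [D]
  2 | R B2 → L0 hit [D]
  3 | R B1 → L1 miss [-]
  4 | W B1 → L1 hit [D]
  5 | R B0 → L0 miss wb→B2 [-]
  6 | W B3 → L1 miss wb→B1 [D]
  7 | W B3 → L1 hit [D]
  8 | R B3 → L1 hit [D]
  9 | R B3 → L1 hit [D]
  10 | W B1 → L1 miss wb→B3 [D]
  11 | R B1 → L1 hit [D]
  12 | R B0 → L0 hit [-]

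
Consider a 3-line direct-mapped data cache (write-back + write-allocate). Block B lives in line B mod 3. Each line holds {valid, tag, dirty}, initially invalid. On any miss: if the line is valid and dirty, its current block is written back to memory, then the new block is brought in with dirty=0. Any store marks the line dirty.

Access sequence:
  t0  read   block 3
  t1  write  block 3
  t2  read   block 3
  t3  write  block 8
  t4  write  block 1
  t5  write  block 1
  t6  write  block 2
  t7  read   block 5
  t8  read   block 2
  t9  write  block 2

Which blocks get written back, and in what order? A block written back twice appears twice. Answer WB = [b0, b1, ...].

  0 | R B3 → L0 miss [-]
  1 | W B3 → L0 hit [D]
  2 | R B3 → L0 hit [D]
  3 | W B8 → L2 miss [D]
  4 | W B1 → L1 miss [D]
  5 | W B1 → L1 hit [D]
  6 | W B2 → L2 miss wb→B8 [D]
  7 | R B5 → L2 miss wb→B2 [-]
  8 | R B2 → L2 miss [-]
  9 | W B2 → L2 hit [D]

WB = [8, 2]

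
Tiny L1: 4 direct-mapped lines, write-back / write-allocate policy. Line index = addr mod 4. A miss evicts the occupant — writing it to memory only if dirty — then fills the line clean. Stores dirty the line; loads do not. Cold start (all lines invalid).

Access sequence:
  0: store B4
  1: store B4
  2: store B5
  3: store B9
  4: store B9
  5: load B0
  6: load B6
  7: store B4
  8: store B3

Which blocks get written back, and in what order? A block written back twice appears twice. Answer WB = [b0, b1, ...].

WB = [5, 4]

  0 | W B4 → L0 miss [D]
  1 | W B4 → L0 hit [D]
  2 | W B5 → L1 miss [D]
  3 | W B9 → L1 miss wb→B5 [D]
  4 | W B9 → L1 hit [D]
  5 | R B0 → L0 miss wb→B4 [-]
  6 | R B6 → L2 miss [-]
  7 | W B4 → L0 miss [D]
  8 | W B3 → L3 miss [D]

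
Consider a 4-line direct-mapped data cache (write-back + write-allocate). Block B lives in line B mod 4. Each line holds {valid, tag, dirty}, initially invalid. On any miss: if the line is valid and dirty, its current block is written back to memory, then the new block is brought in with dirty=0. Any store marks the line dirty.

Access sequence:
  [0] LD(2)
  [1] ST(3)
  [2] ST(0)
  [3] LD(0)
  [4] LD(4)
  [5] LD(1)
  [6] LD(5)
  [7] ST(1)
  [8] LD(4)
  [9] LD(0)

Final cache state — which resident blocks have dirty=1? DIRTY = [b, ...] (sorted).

0: R B2 → L2 miss [-]
1: W B3 → L3 miss [D]
2: W B0 → L0 miss [D]
3: R B0 → L0 hit [D]
4: R B4 → L0 miss wb→B0 [-]
5: R B1 → L1 miss [-]
6: R B5 → L1 miss [-]
7: W B1 → L1 miss [D]
8: R B4 → L0 hit [-]
9: R B0 → L0 miss [-]

DIRTY = [1, 3]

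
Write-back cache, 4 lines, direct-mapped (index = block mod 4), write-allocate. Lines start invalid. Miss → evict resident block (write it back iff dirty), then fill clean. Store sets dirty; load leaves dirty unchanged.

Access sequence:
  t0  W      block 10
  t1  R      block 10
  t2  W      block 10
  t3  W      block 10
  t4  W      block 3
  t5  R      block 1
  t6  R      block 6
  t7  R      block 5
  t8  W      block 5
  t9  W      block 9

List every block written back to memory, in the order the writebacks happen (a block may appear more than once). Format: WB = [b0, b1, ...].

0: W B10 → L2 miss [D]
1: R B10 → L2 hit [D]
2: W B10 → L2 hit [D]
3: W B10 → L2 hit [D]
4: W B3 → L3 miss [D]
5: R B1 → L1 miss [-]
6: R B6 → L2 miss wb→B10 [-]
7: R B5 → L1 miss [-]
8: W B5 → L1 hit [D]
9: W B9 → L1 miss wb→B5 [D]

WB = [10, 5]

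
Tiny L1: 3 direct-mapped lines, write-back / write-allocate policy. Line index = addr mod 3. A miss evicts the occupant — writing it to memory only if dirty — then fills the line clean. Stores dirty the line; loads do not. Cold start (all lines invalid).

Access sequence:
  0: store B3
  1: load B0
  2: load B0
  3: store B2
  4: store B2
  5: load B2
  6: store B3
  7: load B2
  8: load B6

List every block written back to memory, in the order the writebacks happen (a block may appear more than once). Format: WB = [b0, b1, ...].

WB = [3, 3]

  0 | W B3 → L0 miss [D]
  1 | R B0 → L0 miss wb→B3 [-]
  2 | R B0 → L0 hit [-]
  3 | W B2 → L2 miss [D]
  4 | W B2 → L2 hit [D]
  5 | R B2 → L2 hit [D]
  6 | W B3 → L0 miss [D]
  7 | R B2 → L2 hit [D]
  8 | R B6 → L0 miss wb→B3 [-]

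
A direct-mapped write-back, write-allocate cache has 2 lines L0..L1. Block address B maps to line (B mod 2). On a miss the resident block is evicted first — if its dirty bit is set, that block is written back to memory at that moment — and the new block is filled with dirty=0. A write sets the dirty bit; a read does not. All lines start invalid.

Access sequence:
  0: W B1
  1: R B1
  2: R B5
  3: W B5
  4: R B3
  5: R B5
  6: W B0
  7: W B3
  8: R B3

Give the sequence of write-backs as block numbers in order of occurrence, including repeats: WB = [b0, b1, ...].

WB = [1, 5]

  0 | W B1 → L1 miss [D]
  1 | R B1 → L1 hit [D]
  2 | R B5 → L1 miss wb→B1 [-]
  3 | W B5 → L1 hit [D]
  4 | R B3 → L1 miss wb→B5 [-]
  5 | R B5 → L1 miss [-]
  6 | W B0 → L0 miss [D]
  7 | W B3 → L1 miss [D]
  8 | R B3 → L1 hit [D]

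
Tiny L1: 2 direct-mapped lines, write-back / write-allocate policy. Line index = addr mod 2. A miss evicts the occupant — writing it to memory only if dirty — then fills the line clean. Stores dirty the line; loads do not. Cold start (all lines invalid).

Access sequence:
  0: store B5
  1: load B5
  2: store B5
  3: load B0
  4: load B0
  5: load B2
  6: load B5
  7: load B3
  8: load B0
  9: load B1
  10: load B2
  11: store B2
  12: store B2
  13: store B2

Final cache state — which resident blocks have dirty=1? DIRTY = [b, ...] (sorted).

0: W B5 -> L1 miss  d=D]
1: R B5 -> L1 hit  d=D]
2: W B5 -> L1 hit  d=D]
3: R B0 -> L0 miss  d=-]
4: R B0 -> L0 hit  d=-]
5: R B2 -> L0 miss  d=-]
6: R B5 -> L1 hit  d=D]
7: R B3 -> L1 miss wb->B5  d=-]
8: R B0 -> L0 miss  d=-]
9: R B1 -> L1 miss  d=-]
10: R B2 -> L0 miss  d=-]
11: W B2 -> L0 hit  d=D]
12: W B2 -> L0 hit  d=D]
13: W B2 -> L0 hit  d=D]

DIRTY = [2]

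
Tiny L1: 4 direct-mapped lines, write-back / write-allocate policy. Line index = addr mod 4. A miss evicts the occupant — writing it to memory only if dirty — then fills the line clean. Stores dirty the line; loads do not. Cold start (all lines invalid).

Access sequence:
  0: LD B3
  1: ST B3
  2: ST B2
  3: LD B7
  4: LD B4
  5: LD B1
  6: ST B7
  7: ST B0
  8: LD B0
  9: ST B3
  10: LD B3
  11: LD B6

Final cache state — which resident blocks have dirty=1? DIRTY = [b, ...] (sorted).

DIRTY = [0, 3]

0: R B3 -> L3 miss  d=-]
1: W B3 -> L3 hit  d=D]
2: W B2 -> L2 miss  d=D]
3: R B7 -> L3 miss wb->B3  d=-]
4: R B4 -> L0 miss  d=-]
5: R B1 -> L1 miss  d=-]
6: W B7 -> L3 hit  d=D]
7: W B0 -> L0 miss  d=D]
8: R B0 -> L0 hit  d=D]
9: W B3 -> L3 miss wb->B7  d=D]
10: R B3 -> L3 hit  d=D]
11: R B6 -> L2 miss wb->B2  d=-]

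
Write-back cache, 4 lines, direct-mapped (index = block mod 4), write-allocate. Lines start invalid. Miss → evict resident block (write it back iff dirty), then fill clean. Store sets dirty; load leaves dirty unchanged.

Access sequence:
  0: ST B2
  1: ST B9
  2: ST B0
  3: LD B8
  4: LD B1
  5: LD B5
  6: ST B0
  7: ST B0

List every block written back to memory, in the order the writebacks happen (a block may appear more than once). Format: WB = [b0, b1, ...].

0: W B2 -> L2 miss  d=D]
1: W B9 -> L1 miss  d=D]
2: W B0 -> L0 miss  d=D]
3: R B8 -> L0 miss wb->B0  d=-]
4: R B1 -> L1 miss wb->B9  d=-]
5: R B5 -> L1 miss  d=-]
6: W B0 -> L0 miss  d=D]
7: W B0 -> L0 hit  d=D]

WB = [0, 9]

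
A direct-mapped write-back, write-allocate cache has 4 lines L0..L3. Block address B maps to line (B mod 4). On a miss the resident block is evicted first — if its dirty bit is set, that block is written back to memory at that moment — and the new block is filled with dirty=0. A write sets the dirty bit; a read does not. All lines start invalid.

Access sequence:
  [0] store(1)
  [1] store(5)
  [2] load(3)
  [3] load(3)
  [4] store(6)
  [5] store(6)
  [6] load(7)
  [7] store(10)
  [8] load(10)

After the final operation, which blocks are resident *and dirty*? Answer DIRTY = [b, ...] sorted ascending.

  0 | W B1 → L1 miss [D]
  1 | W B5 → L1 miss wb→B1 [D]
  2 | R B3 → L3 miss [-]
  3 | R B3 → L3 hit [-]
  4 | W B6 → L2 miss [D]
  5 | W B6 → L2 hit [D]
  6 | R B7 → L3 miss [-]
  7 | W B10 → L2 miss wb→B6 [D]
  8 | R B10 → L2 hit [D]

DIRTY = [5, 10]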